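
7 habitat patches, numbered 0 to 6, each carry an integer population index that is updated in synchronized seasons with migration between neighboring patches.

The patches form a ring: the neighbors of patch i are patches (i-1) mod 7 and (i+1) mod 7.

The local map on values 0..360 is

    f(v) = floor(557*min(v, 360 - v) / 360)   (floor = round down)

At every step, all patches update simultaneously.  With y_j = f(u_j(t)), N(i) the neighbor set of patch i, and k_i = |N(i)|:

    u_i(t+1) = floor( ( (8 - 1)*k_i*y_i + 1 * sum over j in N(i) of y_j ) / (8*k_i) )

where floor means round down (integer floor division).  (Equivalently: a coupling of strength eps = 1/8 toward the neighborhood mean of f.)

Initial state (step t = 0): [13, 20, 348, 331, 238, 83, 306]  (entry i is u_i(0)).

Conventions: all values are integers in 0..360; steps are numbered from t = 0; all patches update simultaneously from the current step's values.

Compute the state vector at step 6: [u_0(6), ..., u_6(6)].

Answer: [271, 231, 228, 193, 265, 186, 259]

Derivation:
t=0: [13, 20, 348, 331, 238, 83, 306]
t=1: [24, 28, 20, 51, 175, 128, 81]
t=2: [42, 41, 33, 87, 253, 197, 124]
t=3: [71, 62, 56, 130, 168, 242, 186]
t=4: [118, 95, 93, 197, 250, 192, 253]
t=5: [178, 148, 150, 240, 180, 247, 171]
t=6: [271, 231, 228, 193, 265, 186, 259]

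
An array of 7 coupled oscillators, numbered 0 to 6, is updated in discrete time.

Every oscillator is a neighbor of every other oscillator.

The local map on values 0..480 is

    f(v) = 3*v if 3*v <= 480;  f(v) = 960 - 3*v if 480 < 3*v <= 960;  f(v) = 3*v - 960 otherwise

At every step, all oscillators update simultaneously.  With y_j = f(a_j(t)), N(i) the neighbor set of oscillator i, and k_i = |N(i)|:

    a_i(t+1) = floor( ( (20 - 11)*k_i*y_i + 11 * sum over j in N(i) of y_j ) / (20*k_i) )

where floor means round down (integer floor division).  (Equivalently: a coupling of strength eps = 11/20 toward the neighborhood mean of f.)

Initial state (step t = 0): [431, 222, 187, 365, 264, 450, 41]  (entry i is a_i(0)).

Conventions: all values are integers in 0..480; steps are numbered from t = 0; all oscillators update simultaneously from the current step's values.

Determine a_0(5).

Answer: a_0(5) = 412

Derivation:
t=0: [431, 222, 187, 365, 264, 450, 41]
t=1: [288, 274, 311, 217, 229, 308, 212]
t=2: [144, 159, 119, 221, 208, 123, 226]
t=3: [388, 404, 361, 340, 354, 365, 334]
t=4: [157, 174, 128, 105, 120, 132, 99]
t=5: [412, 400, 381, 356, 372, 385, 350]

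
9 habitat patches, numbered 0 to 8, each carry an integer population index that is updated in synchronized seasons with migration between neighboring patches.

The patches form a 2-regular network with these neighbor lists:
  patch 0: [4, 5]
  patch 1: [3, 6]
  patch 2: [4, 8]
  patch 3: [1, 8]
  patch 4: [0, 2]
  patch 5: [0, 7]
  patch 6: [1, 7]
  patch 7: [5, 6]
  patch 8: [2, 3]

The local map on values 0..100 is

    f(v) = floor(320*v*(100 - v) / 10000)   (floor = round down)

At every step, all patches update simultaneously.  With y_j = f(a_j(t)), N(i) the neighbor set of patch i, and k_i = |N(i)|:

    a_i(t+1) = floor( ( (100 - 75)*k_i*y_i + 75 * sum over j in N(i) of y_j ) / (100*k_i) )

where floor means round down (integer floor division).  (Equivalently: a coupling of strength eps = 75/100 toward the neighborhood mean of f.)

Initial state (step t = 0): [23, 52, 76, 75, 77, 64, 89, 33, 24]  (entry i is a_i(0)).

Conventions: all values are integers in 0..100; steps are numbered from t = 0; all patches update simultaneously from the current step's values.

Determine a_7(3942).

Simulating step by step:
t=0: [23, 52, 76, 75, 77, 64, 89, 33, 24]
t=1: [62, 53, 57, 66, 56, 65, 63, 56, 58]
t=2: [75, 74, 77, 76, 76, 75, 77, 74, 75]
t=3: [59, 58, 58, 59, 58, 60, 59, 58, 57]
t=4: [76, 77, 77, 77, 77, 76, 77, 76, 77]
t=5: [57, 56, 56, 56, 56, 58, 56, 57, 56]
t=6: [77, 78, 78, 78, 78, 77, 78, 77, 78]
t=7: [55, 54, 54, 54, 54, 56, 54, 55, 54]
t=8: [78, 79, 79, 79, 79, 78, 79, 78, 79]
t=9: [53, 53, 53, 53, 53, 54, 53, 53, 53]
t=10: [79, 79, 79, 79, 79, 79, 79, 79, 79]
t=11: [53, 53, 53, 53, 53, 53, 53, 53, 53]
t=12: [79, 79, 79, 79, 79, 79, 79, 79, 79]

Answer: a_7(3942) = 79
Key observation: The state at step 10, [79, 79, 79, 79, 79, 79, 79, 79, 79], reappears at step 12: the system is in a cycle of period 2 from step 10 on.  Therefore the state at step 3942 equals the state at step 10 + ((3942 - 10) mod 2) = 10, which is [79, 79, 79, 79, 79, 79, 79, 79, 79].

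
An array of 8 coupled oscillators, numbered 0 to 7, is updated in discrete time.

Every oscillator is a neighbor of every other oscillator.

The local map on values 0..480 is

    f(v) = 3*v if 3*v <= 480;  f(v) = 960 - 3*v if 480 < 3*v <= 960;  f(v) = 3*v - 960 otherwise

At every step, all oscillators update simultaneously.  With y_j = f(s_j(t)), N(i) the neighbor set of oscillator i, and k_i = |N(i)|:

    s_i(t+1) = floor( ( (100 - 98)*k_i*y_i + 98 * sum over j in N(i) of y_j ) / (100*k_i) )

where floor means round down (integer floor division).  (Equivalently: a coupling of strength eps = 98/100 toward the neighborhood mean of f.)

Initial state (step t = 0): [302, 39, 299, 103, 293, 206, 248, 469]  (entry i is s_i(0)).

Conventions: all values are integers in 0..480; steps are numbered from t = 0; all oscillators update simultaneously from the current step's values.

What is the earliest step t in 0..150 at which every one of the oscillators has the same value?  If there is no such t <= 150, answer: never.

Simulating step by step:
t=0: [302, 39, 299, 103, 293, 206, 248, 469]  (not all equal)
t=1: [221, 214, 220, 190, 218, 187, 202, 174]  (not all equal)
t=2: [356, 354, 356, 345, 355, 344, 349, 339]  (not all equal)
t=3: [87, 87, 87, 90, 87, 91, 89, 93]  (not all equal)
t=4: [267, 267, 267, 266, 267, 265, 266, 265]  (not all equal)
t=5: [161, 161, 161, 161, 161, 160, 161, 160]  (not all equal)
t=6: [477, 477, 477, 477, 477, 477, 477, 477]  (all equal)

Answer: 6
Key observation: Synchronization is absorbing here: once all oscillators are equal they stay equal, and step 6 is the first all-equal step.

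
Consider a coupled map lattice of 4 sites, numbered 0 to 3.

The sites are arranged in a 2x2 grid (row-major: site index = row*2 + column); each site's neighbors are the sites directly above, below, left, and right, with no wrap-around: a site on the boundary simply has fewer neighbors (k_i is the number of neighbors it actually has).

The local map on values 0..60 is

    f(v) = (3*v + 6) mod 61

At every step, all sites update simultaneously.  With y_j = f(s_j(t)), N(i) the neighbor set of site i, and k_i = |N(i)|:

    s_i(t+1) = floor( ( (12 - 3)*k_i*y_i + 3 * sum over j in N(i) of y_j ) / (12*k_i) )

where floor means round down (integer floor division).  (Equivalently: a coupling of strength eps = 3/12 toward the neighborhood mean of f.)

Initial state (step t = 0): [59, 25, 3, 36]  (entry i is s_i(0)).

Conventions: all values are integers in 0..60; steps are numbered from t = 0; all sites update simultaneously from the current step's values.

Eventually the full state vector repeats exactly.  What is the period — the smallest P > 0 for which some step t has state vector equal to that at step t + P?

Simulating step by step:
t=0: [59, 25, 3, 36]
t=1: [4, 21, 17, 44]
t=2: [21, 10, 47, 20]
t=3: [13, 28, 20, 11]
t=4: [38, 32, 14, 33]
t=5: [55, 43, 48, 44]
t=6: [41, 17, 29, 17]
t=7: [16, 50, 32, 53]
t=8: [49, 37, 42, 41]
t=9: [31, 46, 12, 13]
t=10: [36, 26, 41, 41]
t=11: [43, 24, 12, 9]
t=12: [17, 18, 37, 32]
t=13: [57, 57, 54, 45]
t=14: [53, 50, 43, 26]
t=15: [38, 33, 18, 23]
t=16: [57, 42, 54, 23]
t=17: [48, 16, 43, 17]
t=18: [29, 51, 20, 51]
t=19: [29, 36, 12, 33]
t=20: [35, 49, 41, 44]
t=21: [42, 31, 13, 16]
t=22: [17, 36, 41, 50]
t=23: [50, 51, 16, 33]
t=24: [36, 37, 50, 44]
t=25: [51, 50, 34, 23]
t=26: [37, 31, 41, 20]
t=27: [47, 36, 12, 9]
t=28: [30, 47, 38, 36]
t=29: [36, 29, 55, 50]
t=30: [49, 34, 47, 35]
t=31: [32, 45, 28, 46]
t=32: [36, 22, 29, 22]
t=33: [45, 16, 32, 13]
t=34: [26, 48, 38, 45]
t=35: [28, 26, 49, 25]
t=36: [28, 23, 29, 21]
t=37: [27, 15, 28, 11]
t=38: [29, 46, 29, 39]
t=39: [30, 20, 28, 7]
t=40: [30, 11, 29, 24]
t=41: [35, 35, 30, 21]
t=42: [48, 44, 33, 16]
t=43: [28, 22, 43, 48]
t=44: [24, 15, 16, 24]
t=45: [25, 42, 44, 25]
t=46: [18, 12, 17, 18]
t=47: [57, 46, 57, 57]
t=48: [50, 30, 55, 50]
t=49: [36, 34, 45, 36]
t=50: [48, 48, 27, 48]
t=51: [27, 28, 26, 27]
t=52: [26, 28, 23, 26]
t=53: [22, 27, 16, 22]
t=54: [18, 22, 43, 18]
t=55: [48, 23, 24, 48]
t=56: [24, 17, 19, 24]
t=57: [20, 47, 5, 20]
t=58: [9, 20, 17, 9]
t=59: [32, 12, 51, 32]
t=60: [40, 41, 38, 40]
t=61: [11, 6, 45, 11]
t=62: [34, 27, 24, 34]
t=63: [40, 31, 24, 40]
t=64: [9, 29, 13, 9]
t=65: [34, 32, 42, 34]
t=66: [41, 42, 19, 41]
t=67: [6, 9, 3, 6]
t=68: [24, 30, 17, 24]
t=69: [24, 30, 47, 24]
t=70: [20, 30, 23, 20]
t=71: [9, 27, 11, 9]
t=72: [32, 27, 37, 32]
t=73: [41, 29, 52, 41]
t=74: [14, 25, 31, 14]
t=75: [43, 27, 40, 43]
t=76: [13, 22, 6, 13]
t=77: [38, 19, 29, 38]
t=78: [48, 16, 38, 48]
t=79: [35, 47, 51, 35]
t=80: [45, 31, 40, 45]
t=81: [19, 33, 7, 19]
t=82: [10, 33, 20, 10]
t=83: [33, 42, 12, 33]
t=84: [39, 18, 42, 39]
t=85: [9, 45, 7, 9]
t=86: [30, 22, 28, 30]
t=87: [31, 17, 30, 31]
t=88: [40, 52, 35, 40]
t=89: [14, 31, 38, 14]
t=90: [48, 40, 56, 48]
t=91: [28, 10, 46, 28]
t=92: [29, 34, 23, 29]
t=93: [31, 43, 18, 31]
t=94: [37, 19, 54, 37]
t=95: [48, 15, 48, 48]
t=96: [30, 45, 28, 30]
t=97: [32, 23, 30, 32]
t=98: [36, 20, 36, 36]
t=99: [47, 17, 53, 47]
t=100: [31, 49, 38, 31]
t=101: [39, 32, 53, 39]
t=102: [11, 31, 32, 11]
t=103: [39, 38, 40, 39]
t=104: [8, 44, 3, 8]
t=105: [26, 19, 18, 26]
t=106: [25, 7, 50, 25]
t=107: [22, 25, 30, 22]
t=108: [15, 17, 29, 15]
t=109: [49, 55, 36, 49]
t=110: [36, 44, 47, 36]
t=111: [44, 25, 32, 44]
t=112: [19, 19, 34, 19]
t=113: [7, 2, 35, 7]
t=114: [28, 15, 44, 28]
t=115: [30, 45, 19, 30]
t=116: [28, 23, 10, 28]
t=117: [28, 17, 34, 28]
t=118: [34, 50, 42, 34]
t=119: [40, 37, 19, 40]
t=120: [10, 43, 2, 10]
t=121: [30, 18, 18, 30]
t=122: [41, 53, 53, 41]
t=123: [16, 34, 34, 16]
t=124: [52, 48, 48, 52]
t=125: [37, 31, 31, 37]
t=126: [51, 42, 42, 51]
t=127: [30, 16, 16, 30]
t=128: [39, 49, 49, 39]
t=129: [8, 23, 23, 8]
t=130: [26, 18, 18, 26]
t=131: [32, 50, 50, 32]
t=132: [39, 35, 35, 39]
t=133: [13, 37, 37, 13]
t=134: [47, 53, 53, 47]
t=135: [29, 38, 38, 29]
t=136: [38, 52, 52, 38]
t=137: [54, 44, 44, 54]
t=138: [38, 23, 23, 38]
t=139: [47, 25, 25, 47]
t=140: [23, 21, 21, 23]
t=141: [12, 9, 9, 12]
t=142: [39, 35, 35, 39]

Answer: 10
Key observation: The state at step 132, [39, 35, 35, 39], reappears at step 142 — and no state repeats earlier — so the cycle the system enters has period 10.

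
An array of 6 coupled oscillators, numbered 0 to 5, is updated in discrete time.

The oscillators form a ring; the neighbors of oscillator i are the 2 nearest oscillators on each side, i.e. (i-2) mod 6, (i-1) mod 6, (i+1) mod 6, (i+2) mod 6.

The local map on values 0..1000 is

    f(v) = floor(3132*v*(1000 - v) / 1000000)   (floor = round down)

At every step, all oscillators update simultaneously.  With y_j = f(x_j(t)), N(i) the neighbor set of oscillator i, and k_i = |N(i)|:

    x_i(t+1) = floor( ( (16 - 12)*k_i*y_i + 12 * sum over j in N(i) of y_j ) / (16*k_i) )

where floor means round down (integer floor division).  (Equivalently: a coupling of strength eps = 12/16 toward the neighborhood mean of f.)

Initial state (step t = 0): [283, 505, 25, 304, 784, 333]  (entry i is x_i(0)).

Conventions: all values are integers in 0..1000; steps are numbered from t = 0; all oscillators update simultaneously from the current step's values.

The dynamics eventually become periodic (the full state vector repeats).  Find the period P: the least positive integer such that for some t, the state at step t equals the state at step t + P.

Answer: 2
Key observation: The state at step 10, [776, 776, 776, 776, 776, 776], reappears at step 12 — and no state repeats earlier — so the cycle the system enters has period 2.

Derivation:
t=0: [283, 505, 25, 304, 784, 333]
t=1: [549, 583, 508, 556, 520, 662]
t=2: [760, 758, 774, 760, 763, 754]
t=3: [567, 568, 564, 567, 566, 572]
t=4: [768, 768, 768, 768, 768, 767]
t=5: [558, 558, 558, 558, 558, 558]
t=6: [772, 772, 772, 772, 772, 772]
t=7: [551, 551, 551, 551, 551, 551]
t=8: [774, 774, 774, 774, 774, 774]
t=9: [547, 547, 547, 547, 547, 547]
t=10: [776, 776, 776, 776, 776, 776]
t=11: [544, 544, 544, 544, 544, 544]
t=12: [776, 776, 776, 776, 776, 776]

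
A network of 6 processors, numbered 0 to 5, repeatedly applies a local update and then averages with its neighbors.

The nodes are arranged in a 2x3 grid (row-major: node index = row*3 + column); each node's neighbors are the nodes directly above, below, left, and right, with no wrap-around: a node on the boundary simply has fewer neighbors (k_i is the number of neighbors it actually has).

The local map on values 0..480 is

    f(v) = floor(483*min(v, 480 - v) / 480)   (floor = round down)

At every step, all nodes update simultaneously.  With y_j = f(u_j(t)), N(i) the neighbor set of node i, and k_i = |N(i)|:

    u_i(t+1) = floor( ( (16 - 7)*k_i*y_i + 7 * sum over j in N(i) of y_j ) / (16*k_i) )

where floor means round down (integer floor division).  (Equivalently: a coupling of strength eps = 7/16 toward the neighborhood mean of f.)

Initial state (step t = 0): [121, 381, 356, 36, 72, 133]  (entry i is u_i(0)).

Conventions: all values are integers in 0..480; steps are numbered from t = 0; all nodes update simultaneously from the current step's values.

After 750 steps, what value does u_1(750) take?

Simulating step by step:
t=0: [121, 381, 356, 36, 72, 133]
t=1: [97, 101, 120, 62, 79, 117]
t=2: [90, 99, 115, 73, 85, 109]
t=3: [88, 97, 110, 79, 88, 105]
t=4: [88, 96, 106, 82, 90, 102]
t=5: [88, 95, 102, 85, 91, 100]
t=6: [88, 94, 100, 86, 92, 98]
t=7: [88, 93, 98, 87, 92, 97]
t=8: [88, 92, 96, 88, 92, 96]
t=9: [88, 92, 95, 88, 92, 95]
t=10: [88, 91, 94, 88, 91, 94]
t=11: [88, 91, 93, 88, 91, 93]
t=12: [88, 90, 92, 88, 90, 92]
t=13: [88, 90, 91, 88, 90, 91]
t=14: [88, 89, 90, 88, 89, 90]
t=15: [88, 89, 89, 88, 89, 89]
t=16: [88, 88, 89, 88, 88, 89]
t=17: [88, 88, 88, 88, 88, 88]
t=18: [88, 88, 88, 88, 88, 88]

Answer: u_1(750) = 88
Key observation: The state at step 17, [88, 88, 88, 88, 88, 88], reappears at step 18: the system is in a cycle of period 1 from step 17 on.  Therefore the state at step 750 equals the state at step 17 + ((750 - 17) mod 1) = 17, which is [88, 88, 88, 88, 88, 88].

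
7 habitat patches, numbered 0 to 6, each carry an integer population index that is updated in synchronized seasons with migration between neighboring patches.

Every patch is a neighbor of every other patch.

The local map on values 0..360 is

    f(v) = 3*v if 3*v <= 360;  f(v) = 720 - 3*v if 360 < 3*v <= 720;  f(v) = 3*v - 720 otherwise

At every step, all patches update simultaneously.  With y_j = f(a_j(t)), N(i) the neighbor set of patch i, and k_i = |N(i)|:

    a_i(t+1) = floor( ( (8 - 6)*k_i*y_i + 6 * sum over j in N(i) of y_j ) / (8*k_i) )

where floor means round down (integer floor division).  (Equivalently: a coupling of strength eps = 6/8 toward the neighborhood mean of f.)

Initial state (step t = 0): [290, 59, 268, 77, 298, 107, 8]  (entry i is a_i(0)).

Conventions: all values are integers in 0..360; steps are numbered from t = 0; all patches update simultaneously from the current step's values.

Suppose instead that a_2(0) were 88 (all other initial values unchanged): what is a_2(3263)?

Answer: a_2(3263) = 342
Key observation: The state at step 7, [342, 342, 342, 342, 342, 342, 342], reappears at step 11: the system is in a cycle of period 4 from step 7 on.  Therefore the state at step 3263 equals the state at step 7 + ((3263 - 7) mod 4) = 7, which is [342, 342, 342, 342, 342, 342, 342].

Derivation:
t=0: [290, 59, 88, 77, 298, 107, 8]
t=1: [186, 189, 200, 196, 189, 207, 170]
t=2: [148, 147, 143, 145, 147, 141, 154]
t=3: [280, 280, 282, 281, 280, 282, 277]
t=4: [120, 120, 121, 121, 120, 121, 119]
t=5: [358, 358, 358, 358, 358, 358, 358]
t=6: [354, 354, 354, 354, 354, 354, 354]
t=7: [342, 342, 342, 342, 342, 342, 342]
t=8: [306, 306, 306, 306, 306, 306, 306]
t=9: [198, 198, 198, 198, 198, 198, 198]
t=10: [126, 126, 126, 126, 126, 126, 126]
t=11: [342, 342, 342, 342, 342, 342, 342]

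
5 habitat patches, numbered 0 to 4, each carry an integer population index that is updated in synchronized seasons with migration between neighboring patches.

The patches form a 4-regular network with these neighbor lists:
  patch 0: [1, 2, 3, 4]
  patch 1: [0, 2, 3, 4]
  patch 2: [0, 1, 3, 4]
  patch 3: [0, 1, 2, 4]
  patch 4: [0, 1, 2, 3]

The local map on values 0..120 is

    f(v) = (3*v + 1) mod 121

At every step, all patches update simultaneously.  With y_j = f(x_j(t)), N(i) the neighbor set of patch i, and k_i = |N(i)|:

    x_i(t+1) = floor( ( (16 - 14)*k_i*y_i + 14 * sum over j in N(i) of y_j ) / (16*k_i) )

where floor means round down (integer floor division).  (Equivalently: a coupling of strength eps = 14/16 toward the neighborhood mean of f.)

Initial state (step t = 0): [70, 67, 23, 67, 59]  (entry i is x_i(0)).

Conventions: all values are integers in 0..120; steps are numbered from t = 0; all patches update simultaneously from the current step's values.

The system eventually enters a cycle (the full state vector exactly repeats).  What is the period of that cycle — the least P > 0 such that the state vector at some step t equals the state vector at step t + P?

Answer: 5
Key observation: The state at step 3, [76, 76, 76, 76, 76], reappears at step 8 — and no state repeats earlier — so the cycle the system enters has period 5.

Derivation:
t=0: [70, 67, 23, 67, 59]
t=1: [74, 75, 76, 75, 77]
t=2: [106, 106, 106, 106, 105]
t=3: [76, 76, 76, 76, 76]
t=4: [108, 108, 108, 108, 108]
t=5: [83, 83, 83, 83, 83]
t=6: [8, 8, 8, 8, 8]
t=7: [25, 25, 25, 25, 25]
t=8: [76, 76, 76, 76, 76]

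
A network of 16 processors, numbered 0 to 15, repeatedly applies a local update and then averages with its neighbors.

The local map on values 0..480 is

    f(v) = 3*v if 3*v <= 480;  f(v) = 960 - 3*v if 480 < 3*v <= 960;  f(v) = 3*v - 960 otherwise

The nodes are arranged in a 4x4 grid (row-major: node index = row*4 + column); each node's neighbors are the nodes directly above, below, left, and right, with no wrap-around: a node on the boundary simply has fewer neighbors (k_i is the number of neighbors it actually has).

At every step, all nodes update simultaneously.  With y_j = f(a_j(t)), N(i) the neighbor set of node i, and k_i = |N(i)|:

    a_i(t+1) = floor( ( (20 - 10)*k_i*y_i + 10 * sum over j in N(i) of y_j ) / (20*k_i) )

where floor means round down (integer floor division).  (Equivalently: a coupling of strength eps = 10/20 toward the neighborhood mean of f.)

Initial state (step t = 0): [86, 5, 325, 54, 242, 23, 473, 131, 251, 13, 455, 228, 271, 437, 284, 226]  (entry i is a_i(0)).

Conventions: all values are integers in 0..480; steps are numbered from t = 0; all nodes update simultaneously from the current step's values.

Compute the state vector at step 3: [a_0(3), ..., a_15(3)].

Simulating step by step:
t=0: [86, 5, 325, 54, 242, 23, 473, 131, 251, 13, 455, 228, 271, 437, 284, 226]
t=1: [191, 64, 113, 183, 206, 127, 339, 346, 173, 148, 312, 318, 213, 224, 227, 237]
t=2: [327, 280, 279, 309, 372, 319, 131, 118, 405, 363, 110, 61, 342, 318, 233, 195]
t=3: [79, 84, 152, 135, 124, 101, 297, 278, 186, 138, 285, 268, 98, 79, 249, 298]

Answer: [79, 84, 152, 135, 124, 101, 297, 278, 186, 138, 285, 268, 98, 79, 249, 298]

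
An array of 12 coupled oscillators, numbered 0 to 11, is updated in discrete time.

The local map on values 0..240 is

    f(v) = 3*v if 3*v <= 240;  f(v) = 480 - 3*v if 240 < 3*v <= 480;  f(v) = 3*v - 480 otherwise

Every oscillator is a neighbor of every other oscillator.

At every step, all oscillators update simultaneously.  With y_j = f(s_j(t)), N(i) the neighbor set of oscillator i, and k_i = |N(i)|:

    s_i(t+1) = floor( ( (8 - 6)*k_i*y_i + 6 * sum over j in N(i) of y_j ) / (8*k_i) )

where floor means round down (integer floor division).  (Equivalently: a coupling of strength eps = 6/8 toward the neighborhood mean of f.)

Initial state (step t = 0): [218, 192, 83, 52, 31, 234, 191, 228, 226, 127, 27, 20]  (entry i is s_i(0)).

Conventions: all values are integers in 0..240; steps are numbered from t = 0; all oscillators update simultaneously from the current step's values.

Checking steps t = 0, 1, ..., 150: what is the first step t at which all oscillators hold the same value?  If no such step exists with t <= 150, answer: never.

Answer: 7
Key observation: Synchronization is absorbing here: once all oscillators are equal they stay equal, and step 7 is the first all-equal step.

Derivation:
t=0: [218, 192, 83, 52, 31, 234, 191, 228, 226, 127, 27, 20]  (not all equal)
t=1: [148, 133, 158, 144, 133, 156, 133, 153, 152, 134, 131, 127]  (not all equal)
t=2: [51, 59, 45, 53, 59, 46, 59, 48, 48, 58, 60, 62]  (not all equal)
t=3: [160, 164, 157, 161, 164, 157, 164, 158, 158, 164, 165, 166]  (not all equal)
t=4: [7, 9, 9, 8, 9, 9, 9, 8, 8, 9, 10, 11]  (not all equal)
t=5: [25, 26, 26, 26, 26, 26, 26, 26, 26, 26, 27, 27]  (not all equal)
t=6: [77, 78, 78, 78, 78, 78, 78, 78, 78, 78, 78, 78]  (not all equal)
t=7: [233, 233, 233, 233, 233, 233, 233, 233, 233, 233, 233, 233]  (all equal)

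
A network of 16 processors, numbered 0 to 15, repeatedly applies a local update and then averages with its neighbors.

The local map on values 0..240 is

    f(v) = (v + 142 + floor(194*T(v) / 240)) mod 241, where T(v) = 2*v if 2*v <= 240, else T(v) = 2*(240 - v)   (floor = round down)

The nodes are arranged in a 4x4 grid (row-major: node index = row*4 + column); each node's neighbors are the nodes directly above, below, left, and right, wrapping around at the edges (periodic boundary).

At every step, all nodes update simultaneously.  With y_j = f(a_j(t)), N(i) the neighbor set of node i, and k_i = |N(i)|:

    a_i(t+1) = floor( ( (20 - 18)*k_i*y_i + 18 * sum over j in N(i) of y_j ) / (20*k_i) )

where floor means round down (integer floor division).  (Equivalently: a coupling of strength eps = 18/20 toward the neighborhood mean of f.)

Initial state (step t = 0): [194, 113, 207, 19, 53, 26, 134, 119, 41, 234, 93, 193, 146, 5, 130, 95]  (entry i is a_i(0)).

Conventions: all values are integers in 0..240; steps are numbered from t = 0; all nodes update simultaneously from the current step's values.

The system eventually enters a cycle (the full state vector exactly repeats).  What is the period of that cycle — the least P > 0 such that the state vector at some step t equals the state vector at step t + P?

Simulating step by step:
t=0: [194, 113, 207, 19, 53, 26, 134, 119, 41, 234, 93, 193, 146, 5, 130, 95]
t=1: [157, 175, 196, 174, 138, 152, 184, 157, 124, 130, 177, 132, 128, 183, 157, 187]
t=2: [193, 182, 180, 181, 198, 192, 182, 191, 207, 192, 193, 190, 190, 195, 175, 195]
t=3: [172, 171, 177, 172, 167, 171, 172, 172, 168, 167, 173, 167, 166, 173, 171, 174]
t=4: [184, 181, 182, 181, 183, 184, 181, 183, 185, 183, 184, 182, 182, 184, 181, 183]
t=5: [176, 175, 176, 175, 175, 176, 175, 176, 175, 174, 176, 175, 175, 176, 175, 176]
t=6: [180, 180, 180, 180, 180, 180, 180, 180, 181, 180, 180, 180, 180, 180, 180, 180]
t=7: [178, 178, 178, 178, 177, 178, 178, 178, 177, 177, 178, 177, 177, 178, 178, 178]
t=8: [179, 179, 179, 179, 179, 179, 179, 179, 179, 179, 179, 179, 179, 179, 179, 179]
t=9: [178, 178, 178, 178, 178, 178, 178, 178, 178, 178, 178, 178, 178, 178, 178, 178]
t=10: [179, 179, 179, 179, 179, 179, 179, 179, 179, 179, 179, 179, 179, 179, 179, 179]

Answer: 2
Key observation: The state at step 8, [179, 179, 179, 179, 179, 179, 179, 179, 179, 179, 179, 179, 179, 179, 179, 179], reappears at step 10 — and no state repeats earlier — so the cycle the system enters has period 2.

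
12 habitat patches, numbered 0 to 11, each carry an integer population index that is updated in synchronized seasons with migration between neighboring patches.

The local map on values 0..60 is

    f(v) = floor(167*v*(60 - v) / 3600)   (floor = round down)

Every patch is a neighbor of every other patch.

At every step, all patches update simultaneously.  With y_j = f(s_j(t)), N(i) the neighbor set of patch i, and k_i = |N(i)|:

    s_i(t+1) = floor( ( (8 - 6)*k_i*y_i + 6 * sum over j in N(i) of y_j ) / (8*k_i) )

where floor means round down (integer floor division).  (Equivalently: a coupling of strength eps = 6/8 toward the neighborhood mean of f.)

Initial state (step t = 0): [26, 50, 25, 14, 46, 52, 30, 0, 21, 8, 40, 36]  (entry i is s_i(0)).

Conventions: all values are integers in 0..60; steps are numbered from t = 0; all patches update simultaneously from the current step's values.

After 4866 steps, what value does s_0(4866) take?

Answer: s_0(4866) = 39
Key observation: The state at step 3, [37, 37, 37, 37, 37, 37, 37, 37, 37, 37, 37, 37], reappears at step 5: the system is in a cycle of period 2 from step 3 on.  Therefore the state at step 4866 equals the state at step 3 + ((4866 - 3) mod 2) = 4, which is [39, 39, 39, 39, 39, 39, 39, 39, 39, 39, 39, 39].

Derivation:
t=0: [26, 50, 25, 14, 46, 52, 30, 0, 21, 8, 40, 36]
t=1: [31, 28, 31, 29, 29, 27, 31, 24, 30, 27, 30, 31]
t=2: [40, 40, 40, 40, 40, 40, 40, 40, 40, 40, 40, 40]
t=3: [37, 37, 37, 37, 37, 37, 37, 37, 37, 37, 37, 37]
t=4: [39, 39, 39, 39, 39, 39, 39, 39, 39, 39, 39, 39]
t=5: [37, 37, 37, 37, 37, 37, 37, 37, 37, 37, 37, 37]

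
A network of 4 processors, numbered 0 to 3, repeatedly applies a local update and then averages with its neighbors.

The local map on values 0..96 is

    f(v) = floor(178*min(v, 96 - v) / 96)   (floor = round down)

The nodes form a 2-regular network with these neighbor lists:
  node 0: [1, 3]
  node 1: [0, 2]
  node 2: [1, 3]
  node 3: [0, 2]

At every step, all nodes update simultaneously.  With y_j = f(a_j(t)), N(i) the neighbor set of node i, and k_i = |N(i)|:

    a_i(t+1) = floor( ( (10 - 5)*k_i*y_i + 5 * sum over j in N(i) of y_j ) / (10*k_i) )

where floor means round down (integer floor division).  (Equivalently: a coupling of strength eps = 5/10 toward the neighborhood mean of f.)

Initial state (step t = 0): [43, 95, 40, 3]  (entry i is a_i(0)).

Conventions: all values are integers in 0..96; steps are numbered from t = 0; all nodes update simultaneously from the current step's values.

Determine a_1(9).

Answer: a_1(9) = 71

Derivation:
t=0: [43, 95, 40, 3]
t=1: [41, 38, 38, 40]
t=2: [74, 71, 71, 73]
t=3: [42, 44, 45, 42]
t=4: [78, 80, 81, 78]
t=5: [32, 29, 29, 31]
t=6: [57, 54, 54, 56]
t=7: [73, 75, 76, 74]
t=8: [40, 38, 38, 39]
t=9: [72, 71, 70, 72]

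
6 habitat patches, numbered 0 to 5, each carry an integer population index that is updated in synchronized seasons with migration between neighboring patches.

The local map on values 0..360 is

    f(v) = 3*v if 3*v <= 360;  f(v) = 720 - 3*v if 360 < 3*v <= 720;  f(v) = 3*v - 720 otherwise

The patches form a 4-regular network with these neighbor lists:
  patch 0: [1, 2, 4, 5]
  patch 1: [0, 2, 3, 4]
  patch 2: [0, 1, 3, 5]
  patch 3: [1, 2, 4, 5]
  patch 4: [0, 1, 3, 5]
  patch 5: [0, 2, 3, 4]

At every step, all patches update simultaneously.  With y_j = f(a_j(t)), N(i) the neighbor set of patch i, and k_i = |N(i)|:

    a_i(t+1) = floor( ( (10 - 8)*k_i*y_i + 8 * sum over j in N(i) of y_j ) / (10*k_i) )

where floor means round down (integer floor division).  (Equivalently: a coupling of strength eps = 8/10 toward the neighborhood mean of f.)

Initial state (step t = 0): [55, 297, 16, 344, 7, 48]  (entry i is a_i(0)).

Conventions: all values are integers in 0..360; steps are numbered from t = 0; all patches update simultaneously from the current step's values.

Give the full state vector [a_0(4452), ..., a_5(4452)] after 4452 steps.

Simulating step by step:
t=0: [55, 297, 16, 344, 7, 48]
t=1: [109, 143, 168, 139, 162, 138]
t=2: [274, 274, 288, 270, 292, 277]
t=3: [123, 118, 109, 120, 112, 120]
t=4: [345, 345, 350, 347, 352, 346]
t=5: [322, 323, 319, 324, 321, 324]
t=6: [245, 245, 247, 246, 248, 246]
t=7: [18, 18, 17, 19, 18, 19]
t=8: [54, 54, 54, 54, 55, 54]
t=9: [162, 162, 162, 162, 162, 162]
t=10: [234, 234, 234, 234, 234, 234]
t=11: [18, 18, 18, 18, 18, 18]
t=12: [54, 54, 54, 54, 54, 54]
t=13: [162, 162, 162, 162, 162, 162]

Answer: [54, 54, 54, 54, 54, 54]
Key observation: The state at step 9, [162, 162, 162, 162, 162, 162], reappears at step 13: the system is in a cycle of period 4 from step 9 on.  Therefore the state at step 4452 equals the state at step 9 + ((4452 - 9) mod 4) = 12, which is [54, 54, 54, 54, 54, 54].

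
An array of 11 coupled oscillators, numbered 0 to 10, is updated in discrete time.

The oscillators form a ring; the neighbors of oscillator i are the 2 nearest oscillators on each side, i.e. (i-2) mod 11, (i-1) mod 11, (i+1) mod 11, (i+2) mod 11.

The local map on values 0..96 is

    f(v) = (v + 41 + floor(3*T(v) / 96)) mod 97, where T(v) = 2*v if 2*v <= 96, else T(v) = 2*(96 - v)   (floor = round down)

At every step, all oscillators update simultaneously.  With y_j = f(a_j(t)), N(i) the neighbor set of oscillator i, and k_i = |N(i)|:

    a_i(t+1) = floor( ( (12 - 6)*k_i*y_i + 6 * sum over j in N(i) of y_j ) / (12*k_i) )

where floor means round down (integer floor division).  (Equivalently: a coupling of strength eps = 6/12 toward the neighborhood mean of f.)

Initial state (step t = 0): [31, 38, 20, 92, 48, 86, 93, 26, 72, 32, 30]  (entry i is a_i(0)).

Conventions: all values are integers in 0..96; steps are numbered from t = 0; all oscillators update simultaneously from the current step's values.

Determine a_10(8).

Answer: a_10(8) = 10

Derivation:
t=0: [31, 38, 20, 92, 48, 86, 93, 26, 72, 32, 30]
t=1: [72, 70, 66, 51, 66, 44, 44, 53, 40, 66, 66]
t=2: [14, 24, 22, 62, 40, 79, 78, 81, 67, 31, 21]
t=3: [60, 56, 58, 33, 56, 29, 29, 29, 29, 55, 57]
t=4: [4, 12, 12, 47, 28, 63, 62, 62, 53, 19, 11]
t=5: [49, 56, 58, 68, 55, 26, 26, 25, 64, 55, 57]
t=6: [47, 15, 15, 15, 19, 52, 52, 51, 22, 22, 14]
t=7: [73, 60, 60, 61, 68, 85, 86, 86, 70, 69, 61]
t=8: [13, 7, 8, 10, 15, 24, 25, 26, 17, 15, 10]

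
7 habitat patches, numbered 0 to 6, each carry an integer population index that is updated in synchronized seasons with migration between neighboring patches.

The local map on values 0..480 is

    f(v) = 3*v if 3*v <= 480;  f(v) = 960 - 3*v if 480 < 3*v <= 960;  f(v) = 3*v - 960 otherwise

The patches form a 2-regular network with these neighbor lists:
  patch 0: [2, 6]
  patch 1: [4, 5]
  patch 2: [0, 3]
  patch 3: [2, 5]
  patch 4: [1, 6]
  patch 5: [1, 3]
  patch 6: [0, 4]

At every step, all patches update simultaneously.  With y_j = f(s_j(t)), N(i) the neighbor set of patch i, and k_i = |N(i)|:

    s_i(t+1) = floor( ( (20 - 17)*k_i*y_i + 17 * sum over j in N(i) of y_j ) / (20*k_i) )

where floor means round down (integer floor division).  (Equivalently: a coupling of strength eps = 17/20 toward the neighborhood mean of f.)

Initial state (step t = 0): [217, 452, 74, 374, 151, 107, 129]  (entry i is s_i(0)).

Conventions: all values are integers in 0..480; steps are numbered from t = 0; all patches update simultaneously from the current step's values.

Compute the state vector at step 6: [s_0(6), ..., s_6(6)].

Simulating step by step:
t=0: [217, 452, 74, 374, 151, 107, 129]
t=1: [305, 388, 233, 255, 400, 285, 381]
t=2: [195, 177, 141, 184, 200, 185, 148]
t=3: [424, 389, 396, 413, 425, 416, 378]
t=4: [217, 287, 285, 261, 209, 249, 292]
t=5: [126, 246, 222, 161, 127, 149, 285]
t=6: [226, 385, 407, 386, 196, 364, 338]

Answer: [226, 385, 407, 386, 196, 364, 338]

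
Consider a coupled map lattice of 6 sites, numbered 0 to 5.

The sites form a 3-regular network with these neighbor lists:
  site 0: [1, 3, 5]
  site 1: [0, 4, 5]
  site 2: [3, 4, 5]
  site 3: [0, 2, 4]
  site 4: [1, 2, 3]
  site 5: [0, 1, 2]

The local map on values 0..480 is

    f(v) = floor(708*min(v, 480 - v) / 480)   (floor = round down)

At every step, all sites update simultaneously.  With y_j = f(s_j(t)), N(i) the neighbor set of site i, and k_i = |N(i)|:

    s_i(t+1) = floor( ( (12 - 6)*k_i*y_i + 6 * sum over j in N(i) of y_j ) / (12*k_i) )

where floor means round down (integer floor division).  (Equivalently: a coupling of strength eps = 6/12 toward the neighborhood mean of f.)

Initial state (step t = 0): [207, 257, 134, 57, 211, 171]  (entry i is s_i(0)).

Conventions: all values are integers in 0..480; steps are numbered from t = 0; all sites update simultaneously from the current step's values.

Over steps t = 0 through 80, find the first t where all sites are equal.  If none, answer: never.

Answer: 9
Key observation: Synchronization is absorbing here: once all sites are equal they stay equal, and step 9 is the first all-equal step.

Derivation:
t=0: [207, 257, 134, 57, 211, 171]  (not all equal)
t=1: [263, 308, 206, 177, 257, 264]  (not all equal)
t=2: [298, 287, 302, 289, 300, 305]  (not all equal)
t=3: [271, 273, 265, 273, 270, 264]  (not all equal)
t=4: [308, 308, 313, 308, 309, 314]  (not all equal)
t=5: [251, 251, 247, 251, 251, 247]  (not all equal)
t=6: [338, 338, 341, 338, 338, 341]  (not all equal)
t=7: [208, 208, 206, 208, 208, 206]  (not all equal)
t=8: [305, 305, 304, 305, 305, 304]  (not all equal)
t=9: [258, 258, 258, 258, 258, 258]  (all equal)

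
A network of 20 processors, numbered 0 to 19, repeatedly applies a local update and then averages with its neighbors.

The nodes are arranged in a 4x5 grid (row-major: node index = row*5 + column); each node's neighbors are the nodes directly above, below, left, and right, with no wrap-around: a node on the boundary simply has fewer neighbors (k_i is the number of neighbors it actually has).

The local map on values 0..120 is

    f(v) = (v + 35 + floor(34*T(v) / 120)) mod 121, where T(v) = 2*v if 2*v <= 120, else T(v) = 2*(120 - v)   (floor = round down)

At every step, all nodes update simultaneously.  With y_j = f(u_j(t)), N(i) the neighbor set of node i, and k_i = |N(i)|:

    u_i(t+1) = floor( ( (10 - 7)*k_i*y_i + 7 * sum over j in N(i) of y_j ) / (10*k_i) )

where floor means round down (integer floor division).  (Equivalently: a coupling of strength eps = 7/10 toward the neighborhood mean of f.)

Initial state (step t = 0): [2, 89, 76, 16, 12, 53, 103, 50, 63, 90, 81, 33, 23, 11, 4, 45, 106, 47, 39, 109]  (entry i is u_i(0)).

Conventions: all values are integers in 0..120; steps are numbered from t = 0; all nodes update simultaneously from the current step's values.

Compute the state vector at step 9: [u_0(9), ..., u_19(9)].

Answer: [4, 32, 53, 74, 59, 6, 4, 25, 21, 27, 2, 7, 9, 9, 7, 5, 8, 12, 12, 6]

Derivation:
t=0: [2, 89, 76, 16, 12, 53, 103, 50, 63, 90, 81, 33, 23, 11, 4, 45, 106, 47, 39, 109]
t=1: [59, 24, 49, 35, 44, 54, 66, 54, 45, 30, 77, 50, 84, 53, 36, 46, 77, 77, 72, 56]
t=2: [68, 51, 98, 101, 90, 42, 77, 78, 102, 94, 83, 44, 69, 75, 74, 42, 59, 15, 35, 36]
t=3: [78, 45, 43, 24, 22, 40, 62, 17, 21, 20, 75, 39, 36, 28, 33, 38, 62, 42, 64, 63]
t=4: [75, 60, 86, 77, 69, 37, 65, 65, 68, 71, 71, 49, 85, 67, 61, 35, 70, 55, 46, 35]
t=5: [39, 12, 13, 14, 12, 36, 41, 13, 11, 10, 71, 42, 28, 28, 28, 35, 50, 31, 55, 66]
t=6: [79, 74, 54, 54, 53, 75, 82, 66, 57, 57, 68, 82, 78, 59, 55, 70, 97, 69, 39, 30]
t=7: [14, 39, 69, 91, 78, 14, 14, 29, 25, 29, 13, 16, 12, 21, 21, 15, 16, 34, 51, 58]
t=8: [70, 57, 49, 29, 39, 55, 67, 57, 65, 60, 57, 57, 67, 74, 55, 57, 66, 79, 71, 64]
t=9: [4, 32, 53, 74, 59, 6, 4, 25, 21, 27, 2, 7, 9, 9, 7, 5, 8, 12, 12, 6]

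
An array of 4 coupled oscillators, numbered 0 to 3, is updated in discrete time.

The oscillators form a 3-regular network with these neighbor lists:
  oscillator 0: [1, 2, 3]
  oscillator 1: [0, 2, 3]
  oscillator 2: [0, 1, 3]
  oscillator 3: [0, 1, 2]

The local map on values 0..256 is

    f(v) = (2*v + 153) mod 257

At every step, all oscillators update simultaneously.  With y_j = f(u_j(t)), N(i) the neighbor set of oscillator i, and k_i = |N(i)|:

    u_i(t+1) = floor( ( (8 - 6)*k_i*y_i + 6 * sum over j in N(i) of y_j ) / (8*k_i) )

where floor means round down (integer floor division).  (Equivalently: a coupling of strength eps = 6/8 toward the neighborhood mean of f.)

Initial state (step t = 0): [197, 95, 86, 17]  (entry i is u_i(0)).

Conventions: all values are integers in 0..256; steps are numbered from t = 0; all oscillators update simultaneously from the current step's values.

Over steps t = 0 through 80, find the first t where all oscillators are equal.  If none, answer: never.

Simulating step by step:
t=0: [197, 95, 86, 17]  (not all equal)
t=1: [93, 93, 93, 93]  (all equal)

Answer: 1
Key observation: Synchronization is absorbing here: once all oscillators are equal they stay equal, and step 1 is the first all-equal step.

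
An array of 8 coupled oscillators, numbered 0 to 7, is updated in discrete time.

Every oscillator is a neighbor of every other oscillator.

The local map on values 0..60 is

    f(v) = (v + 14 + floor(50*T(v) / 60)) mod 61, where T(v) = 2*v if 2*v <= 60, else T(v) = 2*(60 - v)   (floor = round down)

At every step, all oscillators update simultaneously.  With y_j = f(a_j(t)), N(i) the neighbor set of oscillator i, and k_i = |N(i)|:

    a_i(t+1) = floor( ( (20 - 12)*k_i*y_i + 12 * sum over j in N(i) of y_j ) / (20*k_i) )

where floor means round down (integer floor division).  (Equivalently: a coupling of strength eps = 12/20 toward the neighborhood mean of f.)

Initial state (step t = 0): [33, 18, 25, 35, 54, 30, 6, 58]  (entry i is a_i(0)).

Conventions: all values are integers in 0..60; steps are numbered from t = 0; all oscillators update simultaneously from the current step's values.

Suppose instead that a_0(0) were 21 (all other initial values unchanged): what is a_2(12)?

Answer: a_2(12) = 31
Key observation: This trace re-runs the system from the modified initial state.

Derivation:
t=0: [21, 18, 25, 35, 54, 30, 6, 58]
t=1: [15, 13, 19, 22, 18, 23, 22, 17]
t=2: [34, 32, 18, 20, 17, 21, 20, 35]
t=3: [24, 24, 14, 16, 33, 17, 16, 23]
t=4: [31, 31, 41, 43, 35, 44, 43, 30]
t=5: [29, 29, 26, 26, 28, 26, 26, 29]
t=6: [27, 27, 24, 24, 26, 24, 24, 27]
t=7: [22, 22, 19, 19, 21, 19, 19, 22]
t=8: [8, 8, 5, 5, 7, 5, 5, 8]
t=9: [32, 32, 29, 29, 31, 29, 29, 32]
t=10: [30, 30, 30, 30, 31, 30, 30, 30]
t=11: [32, 32, 32, 32, 32, 32, 32, 32]
t=12: [31, 31, 31, 31, 31, 31, 31, 31]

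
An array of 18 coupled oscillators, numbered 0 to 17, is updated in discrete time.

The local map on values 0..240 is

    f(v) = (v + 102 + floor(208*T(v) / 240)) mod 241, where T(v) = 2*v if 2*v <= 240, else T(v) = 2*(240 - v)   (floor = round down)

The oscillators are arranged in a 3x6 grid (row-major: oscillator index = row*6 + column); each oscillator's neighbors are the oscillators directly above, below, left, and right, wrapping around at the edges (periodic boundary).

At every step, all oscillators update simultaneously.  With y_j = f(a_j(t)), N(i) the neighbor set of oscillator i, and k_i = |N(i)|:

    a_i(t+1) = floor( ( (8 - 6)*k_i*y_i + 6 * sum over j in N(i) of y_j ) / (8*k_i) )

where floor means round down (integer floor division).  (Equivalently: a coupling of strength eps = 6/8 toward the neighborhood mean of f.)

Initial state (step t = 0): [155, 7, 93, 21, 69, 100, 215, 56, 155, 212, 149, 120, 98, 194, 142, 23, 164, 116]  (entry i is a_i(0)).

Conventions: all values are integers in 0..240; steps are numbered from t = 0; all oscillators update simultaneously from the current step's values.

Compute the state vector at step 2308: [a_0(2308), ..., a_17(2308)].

Answer: [161, 161, 161, 161, 161, 161, 161, 161, 161, 161, 161, 161, 161, 161, 161, 161, 161, 161]
Key observation: The state at step 8, [161, 161, 161, 161, 161, 161, 161, 161, 161, 161, 161, 161, 161, 161, 161, 161, 161, 161], reappears at step 10: the system is in a cycle of period 2 from step 8 on.  Therefore the state at step 2308 equals the state at step 8 + ((2308 - 8) mod 2) = 8, which is [161, 161, 161, 161, 161, 161, 161, 161, 161, 161, 161, 161, 161, 161, 161, 161, 161, 161].

Derivation:
t=0: [155, 7, 93, 21, 69, 100, 215, 56, 155, 212, 149, 120, 98, 194, 142, 23, 164, 116]
t=1: [134, 110, 144, 123, 127, 142, 122, 104, 119, 152, 138, 159, 143, 115, 151, 155, 143, 158]
t=2: [174, 165, 173, 174, 177, 170, 169, 169, 167, 174, 171, 170, 174, 164, 171, 169, 170, 167]
t=3: [151, 153, 151, 149, 150, 150, 151, 154, 151, 151, 150, 152, 152, 153, 152, 150, 151, 151]
t=4: [165, 164, 165, 166, 166, 166, 165, 164, 165, 166, 166, 166, 165, 164, 165, 166, 166, 165]
t=5: [155, 156, 155, 155, 155, 155, 155, 156, 155, 155, 155, 155, 156, 156, 155, 155, 155, 155]
t=6: [162, 162, 162, 163, 163, 163, 162, 162, 162, 163, 163, 163, 162, 162, 162, 163, 163, 162]
t=7: [157, 158, 157, 157, 157, 157, 157, 158, 157, 157, 157, 157, 158, 158, 157, 157, 157, 157]
t=8: [161, 161, 161, 161, 161, 161, 161, 161, 161, 161, 161, 161, 161, 161, 161, 161, 161, 161]
t=9: [158, 158, 158, 158, 158, 158, 158, 158, 158, 158, 158, 158, 158, 158, 158, 158, 158, 158]
t=10: [161, 161, 161, 161, 161, 161, 161, 161, 161, 161, 161, 161, 161, 161, 161, 161, 161, 161]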